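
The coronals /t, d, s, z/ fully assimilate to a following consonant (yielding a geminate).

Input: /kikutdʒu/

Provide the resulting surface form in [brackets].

/t/ before /dʒ/ → [dʒ] (total assimilation)

[kikudʒdʒu]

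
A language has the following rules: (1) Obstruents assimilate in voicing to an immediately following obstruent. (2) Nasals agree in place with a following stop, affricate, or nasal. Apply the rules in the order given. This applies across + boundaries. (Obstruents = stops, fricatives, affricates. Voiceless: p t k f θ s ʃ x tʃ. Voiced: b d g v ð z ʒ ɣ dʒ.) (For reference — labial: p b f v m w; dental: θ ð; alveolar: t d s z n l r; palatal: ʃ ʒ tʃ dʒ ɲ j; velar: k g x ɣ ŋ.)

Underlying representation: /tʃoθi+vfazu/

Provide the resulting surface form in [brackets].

[tʃoθi+ffazu]

Rule 1: /v/ before /f/ (voiceless) → [f]
After rule 1: tʃoθi+ffazu
Rule 2: no segment meets the rule's conditions; no change.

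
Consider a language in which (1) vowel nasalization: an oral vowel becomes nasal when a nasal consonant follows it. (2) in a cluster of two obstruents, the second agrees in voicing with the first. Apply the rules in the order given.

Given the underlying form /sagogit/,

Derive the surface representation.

Rule 1: no segment meets the rule's conditions; no change.
After rule 1: sagogit
Rule 2: no segment meets the rule's conditions; no change.

[sagogit]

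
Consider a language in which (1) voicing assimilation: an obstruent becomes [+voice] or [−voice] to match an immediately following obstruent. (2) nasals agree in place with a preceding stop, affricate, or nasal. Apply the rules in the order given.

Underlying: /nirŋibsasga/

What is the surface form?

[nirŋipsazga]

Rule 1: /b/ before /s/ (voiceless) → [p]
Rule 1: /s/ before /g/ (voiced) → [z]
After rule 1: nirŋipsazga
Rule 2: no segment meets the rule's conditions; no change.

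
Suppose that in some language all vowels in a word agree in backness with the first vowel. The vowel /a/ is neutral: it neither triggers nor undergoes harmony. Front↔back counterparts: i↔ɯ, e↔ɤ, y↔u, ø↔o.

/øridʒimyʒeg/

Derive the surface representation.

[øridʒimyʒeg]

no segment meets the rule's conditions; no change.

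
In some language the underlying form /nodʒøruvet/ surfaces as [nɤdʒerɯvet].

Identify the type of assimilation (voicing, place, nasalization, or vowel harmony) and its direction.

vowel harmony, regressive

/o/→[ɤ] /ø/→[e] /u/→[ɯ].
Vowels agree with the last vowel, so the harmony is regressive.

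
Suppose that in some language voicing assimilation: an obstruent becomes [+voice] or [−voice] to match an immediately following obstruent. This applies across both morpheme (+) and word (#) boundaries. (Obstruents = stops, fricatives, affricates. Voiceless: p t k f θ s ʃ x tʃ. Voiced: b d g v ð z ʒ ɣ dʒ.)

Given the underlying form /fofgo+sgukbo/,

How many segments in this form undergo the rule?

/f/ before /g/ (voiced) → [v]
/s/ before /g/ (voiced) → [z]
/k/ before /b/ (voiced) → [g]
3 segments change.

3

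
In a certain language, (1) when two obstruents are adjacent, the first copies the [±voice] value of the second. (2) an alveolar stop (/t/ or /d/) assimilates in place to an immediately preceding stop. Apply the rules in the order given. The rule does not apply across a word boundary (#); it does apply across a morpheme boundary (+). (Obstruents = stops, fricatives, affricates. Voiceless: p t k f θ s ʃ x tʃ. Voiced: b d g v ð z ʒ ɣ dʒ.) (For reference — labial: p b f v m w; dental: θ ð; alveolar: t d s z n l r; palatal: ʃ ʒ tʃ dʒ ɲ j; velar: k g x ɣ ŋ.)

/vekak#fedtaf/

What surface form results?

[vekak#fettaf]

Rule 1: /d/ before /t/ (voiceless) → [t]
After rule 1: vekak#fettaf
Rule 2: no segment meets the rule's conditions; no change.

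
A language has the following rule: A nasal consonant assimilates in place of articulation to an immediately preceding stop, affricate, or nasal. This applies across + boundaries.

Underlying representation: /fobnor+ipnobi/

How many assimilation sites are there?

2

/n/ after /b/ (labial) → [m]
/n/ after /p/ (labial) → [m]
2 segments change.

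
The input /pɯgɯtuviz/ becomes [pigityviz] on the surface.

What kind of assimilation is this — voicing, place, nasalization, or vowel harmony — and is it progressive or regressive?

vowel harmony, regressive

/ɯ/→[i] /ɯ/→[i] /u/→[y].
Vowels agree with the last vowel, so the harmony is regressive.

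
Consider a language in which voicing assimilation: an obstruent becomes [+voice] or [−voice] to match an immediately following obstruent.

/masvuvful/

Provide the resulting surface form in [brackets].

/s/ before /v/ (voiced) → [z]
/v/ before /f/ (voiceless) → [f]

[mazvufful]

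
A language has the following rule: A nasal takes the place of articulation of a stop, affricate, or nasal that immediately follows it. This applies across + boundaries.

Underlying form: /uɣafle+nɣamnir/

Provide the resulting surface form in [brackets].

/m/ before /n/ (alveolar) → [n]

[uɣafle+nɣannir]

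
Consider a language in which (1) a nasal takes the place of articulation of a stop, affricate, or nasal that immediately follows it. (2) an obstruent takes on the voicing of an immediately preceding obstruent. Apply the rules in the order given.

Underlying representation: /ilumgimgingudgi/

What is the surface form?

Rule 1: /m/ before /g/ (velar) → [ŋ]
Rule 1: /m/ before /g/ (velar) → [ŋ]
Rule 1: /n/ before /g/ (velar) → [ŋ]
After rule 1: iluŋgiŋgiŋgudgi
Rule 2: no segment meets the rule's conditions; no change.

[iluŋgiŋgiŋgudgi]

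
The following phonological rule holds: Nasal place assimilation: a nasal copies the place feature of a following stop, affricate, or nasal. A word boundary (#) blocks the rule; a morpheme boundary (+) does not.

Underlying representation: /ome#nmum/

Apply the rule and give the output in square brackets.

/n/ before /m/ (labial) → [m]

[ome#mmum]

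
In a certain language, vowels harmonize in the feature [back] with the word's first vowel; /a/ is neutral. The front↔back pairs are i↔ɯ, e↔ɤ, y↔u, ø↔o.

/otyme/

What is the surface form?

/y/ harmonizes with /o/ ([+back]) → [u]
/e/ harmonizes with /o/ ([+back]) → [ɤ]

[otumɤ]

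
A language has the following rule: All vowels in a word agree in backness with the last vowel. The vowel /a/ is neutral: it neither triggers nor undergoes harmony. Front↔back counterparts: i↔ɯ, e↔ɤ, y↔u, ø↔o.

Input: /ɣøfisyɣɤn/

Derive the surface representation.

[ɣofɯsuɣɤn]

/ø/ harmonizes with /ɤ/ ([+back]) → [o]
/i/ harmonizes with /ɤ/ ([+back]) → [ɯ]
/y/ harmonizes with /ɤ/ ([+back]) → [u]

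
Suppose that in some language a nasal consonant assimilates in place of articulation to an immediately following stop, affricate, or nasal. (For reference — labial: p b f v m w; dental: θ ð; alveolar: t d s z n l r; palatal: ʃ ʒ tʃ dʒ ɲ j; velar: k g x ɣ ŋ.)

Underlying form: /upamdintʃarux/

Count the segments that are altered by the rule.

2

/m/ before /d/ (alveolar) → [n]
/n/ before /tʃ/ (palatal) → [ɲ]
2 segments change.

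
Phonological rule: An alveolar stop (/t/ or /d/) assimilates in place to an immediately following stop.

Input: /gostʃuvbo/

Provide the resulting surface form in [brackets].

[gostʃuvbo]

no segment meets the rule's conditions; no change.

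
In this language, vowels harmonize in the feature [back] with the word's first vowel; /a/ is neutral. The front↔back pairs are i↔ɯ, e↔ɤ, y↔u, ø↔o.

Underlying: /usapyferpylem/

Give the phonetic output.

[usapufɤrpulɤm]

/y/ harmonizes with /u/ ([+back]) → [u]
/e/ harmonizes with /u/ ([+back]) → [ɤ]
/y/ harmonizes with /u/ ([+back]) → [u]
/e/ harmonizes with /u/ ([+back]) → [ɤ]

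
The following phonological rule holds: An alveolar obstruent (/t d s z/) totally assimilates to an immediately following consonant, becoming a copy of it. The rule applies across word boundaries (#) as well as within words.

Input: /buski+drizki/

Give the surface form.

[bukki+rrikki]

/s/ before /k/ → [k] (total assimilation)
/d/ before /r/ → [r] (total assimilation)
/z/ before /k/ → [k] (total assimilation)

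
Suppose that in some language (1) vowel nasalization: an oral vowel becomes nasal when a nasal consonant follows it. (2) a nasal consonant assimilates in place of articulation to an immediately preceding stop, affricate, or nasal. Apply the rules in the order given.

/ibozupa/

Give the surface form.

[ibozupa]

Rule 1: no segment meets the rule's conditions; no change.
After rule 1: ibozupa
Rule 2: no segment meets the rule's conditions; no change.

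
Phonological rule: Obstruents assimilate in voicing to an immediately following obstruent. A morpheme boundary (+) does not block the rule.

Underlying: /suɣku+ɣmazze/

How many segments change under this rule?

1

/ɣ/ before /k/ (voiceless) → [x]
1 segment changes.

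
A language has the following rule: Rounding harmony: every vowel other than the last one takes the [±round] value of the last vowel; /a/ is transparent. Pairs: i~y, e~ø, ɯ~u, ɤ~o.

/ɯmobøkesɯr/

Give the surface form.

[ɯmɤbekesɯr]

/o/ harmonizes with /ɯ/ ([-round]) → [ɤ]
/ø/ harmonizes with /ɯ/ ([-round]) → [e]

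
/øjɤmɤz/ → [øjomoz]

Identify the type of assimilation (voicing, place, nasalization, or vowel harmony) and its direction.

/ɤ/→[o] /ɤ/→[o].
Vowels agree with the first vowel, so the harmony is progressive.

vowel harmony, progressive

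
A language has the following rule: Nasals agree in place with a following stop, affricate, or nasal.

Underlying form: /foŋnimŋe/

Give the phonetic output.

[fonniŋŋe]

/ŋ/ before /n/ (alveolar) → [n]
/m/ before /ŋ/ (velar) → [ŋ]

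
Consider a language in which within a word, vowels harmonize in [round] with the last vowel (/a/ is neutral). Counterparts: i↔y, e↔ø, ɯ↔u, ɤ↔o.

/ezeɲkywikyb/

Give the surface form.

/e/ harmonizes with /y/ ([+round]) → [ø]
/e/ harmonizes with /y/ ([+round]) → [ø]
/i/ harmonizes with /y/ ([+round]) → [y]

[øzøɲkywykyb]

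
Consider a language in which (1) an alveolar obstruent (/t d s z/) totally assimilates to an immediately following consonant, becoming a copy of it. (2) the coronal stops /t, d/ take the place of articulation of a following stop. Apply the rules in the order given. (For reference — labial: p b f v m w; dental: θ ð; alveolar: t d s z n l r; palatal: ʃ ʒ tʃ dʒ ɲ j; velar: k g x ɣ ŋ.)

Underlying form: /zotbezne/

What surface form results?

[zobbenne]

Rule 1: /t/ before /b/ → [b] (total assimilation)
Rule 1: /z/ before /n/ → [n] (total assimilation)
After rule 1: zobbenne
Rule 2: no segment meets the rule's conditions; no change.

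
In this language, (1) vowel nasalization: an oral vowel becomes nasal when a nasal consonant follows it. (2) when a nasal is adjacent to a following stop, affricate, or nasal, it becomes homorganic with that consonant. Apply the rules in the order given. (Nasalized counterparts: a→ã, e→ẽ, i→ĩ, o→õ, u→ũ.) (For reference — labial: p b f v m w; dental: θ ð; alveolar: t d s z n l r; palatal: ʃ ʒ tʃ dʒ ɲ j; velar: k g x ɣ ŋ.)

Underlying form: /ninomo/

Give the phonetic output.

[nĩnõmo]

Rule 1: /i/ before nasal /n/ → [ĩ]
Rule 1: /o/ before nasal /m/ → [õ]
After rule 1: nĩnõmo
Rule 2: no segment meets the rule's conditions; no change.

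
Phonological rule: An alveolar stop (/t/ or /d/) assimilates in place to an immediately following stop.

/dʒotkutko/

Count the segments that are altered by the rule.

/t/ before /k/ (velar) → [k]
/t/ before /k/ (velar) → [k]
2 segments change.

2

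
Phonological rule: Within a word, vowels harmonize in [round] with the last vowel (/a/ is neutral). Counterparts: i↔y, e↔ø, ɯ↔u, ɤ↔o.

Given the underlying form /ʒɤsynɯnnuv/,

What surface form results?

/ɤ/ harmonizes with /u/ ([+round]) → [o]
/ɯ/ harmonizes with /u/ ([+round]) → [u]

[ʒosynunnuv]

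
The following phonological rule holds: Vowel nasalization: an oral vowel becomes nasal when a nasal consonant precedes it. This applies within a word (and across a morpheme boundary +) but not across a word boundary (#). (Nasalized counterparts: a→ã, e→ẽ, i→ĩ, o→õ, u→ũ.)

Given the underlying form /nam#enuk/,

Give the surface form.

/a/ after nasal /n/ → [ã]
/u/ after nasal /n/ → [ũ]

[nãm#enũk]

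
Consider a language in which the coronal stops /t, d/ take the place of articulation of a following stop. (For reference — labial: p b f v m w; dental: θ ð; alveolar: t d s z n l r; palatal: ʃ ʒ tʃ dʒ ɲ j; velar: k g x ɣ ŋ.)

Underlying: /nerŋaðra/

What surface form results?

no segment meets the rule's conditions; no change.

[nerŋaðra]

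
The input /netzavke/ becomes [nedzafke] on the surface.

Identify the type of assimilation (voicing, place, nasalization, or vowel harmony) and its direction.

/t/→[d] /v/→[f].
Each target copies a feature from the following segment, so the direction is regressive.

voicing assimilation, regressive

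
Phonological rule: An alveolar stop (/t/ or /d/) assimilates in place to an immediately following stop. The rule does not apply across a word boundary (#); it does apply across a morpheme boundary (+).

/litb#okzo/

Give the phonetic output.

[lipb#okzo]

/t/ before /b/ (labial) → [p]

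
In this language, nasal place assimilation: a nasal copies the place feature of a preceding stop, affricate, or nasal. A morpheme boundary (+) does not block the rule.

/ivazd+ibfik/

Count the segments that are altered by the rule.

No segment meets the rule's conditions.

0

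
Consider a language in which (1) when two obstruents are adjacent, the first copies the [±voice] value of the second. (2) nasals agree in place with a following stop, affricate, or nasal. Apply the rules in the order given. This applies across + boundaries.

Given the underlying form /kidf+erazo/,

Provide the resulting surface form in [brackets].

[kitf+erazo]

Rule 1: /d/ before /f/ (voiceless) → [t]
After rule 1: kitf+erazo
Rule 2: no segment meets the rule's conditions; no change.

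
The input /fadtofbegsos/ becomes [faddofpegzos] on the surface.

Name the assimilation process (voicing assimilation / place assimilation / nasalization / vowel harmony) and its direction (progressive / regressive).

/t/→[d] /b/→[p] /s/→[z].
Each target copies a feature from the preceding segment, so the direction is progressive.

voicing assimilation, progressive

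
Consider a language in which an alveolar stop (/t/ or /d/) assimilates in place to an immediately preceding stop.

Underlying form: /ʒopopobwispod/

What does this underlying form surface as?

no segment meets the rule's conditions; no change.

[ʒopopobwispod]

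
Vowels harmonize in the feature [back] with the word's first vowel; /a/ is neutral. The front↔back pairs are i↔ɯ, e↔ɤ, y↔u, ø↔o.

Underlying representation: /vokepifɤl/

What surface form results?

[vokɤpɯfɤl]

/e/ harmonizes with /o/ ([+back]) → [ɤ]
/i/ harmonizes with /o/ ([+back]) → [ɯ]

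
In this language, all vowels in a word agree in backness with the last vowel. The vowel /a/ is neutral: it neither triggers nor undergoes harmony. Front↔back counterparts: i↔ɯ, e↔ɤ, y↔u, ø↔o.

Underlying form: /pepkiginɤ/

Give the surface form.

[pɤpkɯgɯnɤ]

/e/ harmonizes with /ɤ/ ([+back]) → [ɤ]
/i/ harmonizes with /ɤ/ ([+back]) → [ɯ]
/i/ harmonizes with /ɤ/ ([+back]) → [ɯ]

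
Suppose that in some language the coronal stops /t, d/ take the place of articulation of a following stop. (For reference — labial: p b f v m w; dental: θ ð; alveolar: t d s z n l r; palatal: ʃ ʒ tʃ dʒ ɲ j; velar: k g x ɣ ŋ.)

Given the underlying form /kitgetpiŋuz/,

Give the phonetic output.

[kikgeppiŋuz]

/t/ before /g/ (velar) → [k]
/t/ before /p/ (labial) → [p]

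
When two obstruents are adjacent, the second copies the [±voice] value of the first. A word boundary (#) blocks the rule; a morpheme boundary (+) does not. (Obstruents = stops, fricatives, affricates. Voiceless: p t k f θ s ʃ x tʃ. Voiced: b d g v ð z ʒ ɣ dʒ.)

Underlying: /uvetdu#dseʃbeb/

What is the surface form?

[uvettu#dzeʃpeb]

/d/ after /t/ (voiceless) → [t]
/s/ after /d/ (voiced) → [z]
/b/ after /ʃ/ (voiceless) → [p]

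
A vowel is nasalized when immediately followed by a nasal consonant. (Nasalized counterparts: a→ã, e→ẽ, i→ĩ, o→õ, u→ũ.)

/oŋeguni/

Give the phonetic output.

/o/ before nasal /ŋ/ → [õ]
/u/ before nasal /n/ → [ũ]

[õŋegũni]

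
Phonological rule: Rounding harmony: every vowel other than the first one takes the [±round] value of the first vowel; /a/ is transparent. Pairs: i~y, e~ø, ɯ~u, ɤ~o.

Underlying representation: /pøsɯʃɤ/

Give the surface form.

[pøsuʃo]

/ɯ/ harmonizes with /ø/ ([+round]) → [u]
/ɤ/ harmonizes with /ø/ ([+round]) → [o]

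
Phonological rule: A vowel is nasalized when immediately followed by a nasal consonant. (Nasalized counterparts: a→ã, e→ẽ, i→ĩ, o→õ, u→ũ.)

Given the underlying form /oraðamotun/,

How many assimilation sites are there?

2

/a/ before nasal /m/ → [ã]
/u/ before nasal /n/ → [ũ]
2 segments change.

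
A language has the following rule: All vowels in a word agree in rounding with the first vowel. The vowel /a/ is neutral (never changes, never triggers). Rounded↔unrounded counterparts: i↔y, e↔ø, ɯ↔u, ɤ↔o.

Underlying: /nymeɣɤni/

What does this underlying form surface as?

[nymøɣony]

/e/ harmonizes with /y/ ([+round]) → [ø]
/ɤ/ harmonizes with /y/ ([+round]) → [o]
/i/ harmonizes with /y/ ([+round]) → [y]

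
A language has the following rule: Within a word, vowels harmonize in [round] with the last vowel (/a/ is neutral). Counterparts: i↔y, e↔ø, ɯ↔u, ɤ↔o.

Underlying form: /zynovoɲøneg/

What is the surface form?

/y/ harmonizes with /e/ ([-round]) → [i]
/o/ harmonizes with /e/ ([-round]) → [ɤ]
/o/ harmonizes with /e/ ([-round]) → [ɤ]
/ø/ harmonizes with /e/ ([-round]) → [e]

[zinɤvɤɲeneg]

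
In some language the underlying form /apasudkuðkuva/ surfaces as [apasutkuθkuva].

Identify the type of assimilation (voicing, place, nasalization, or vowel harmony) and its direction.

/d/→[t] /ð/→[θ].
Each target copies a feature from the following segment, so the direction is regressive.

voicing assimilation, regressive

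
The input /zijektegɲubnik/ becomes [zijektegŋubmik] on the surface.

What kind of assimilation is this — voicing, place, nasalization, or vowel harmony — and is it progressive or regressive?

place assimilation, progressive

/ɲ/→[ŋ] /n/→[m].
Each target copies a feature from the preceding segment, so the direction is progressive.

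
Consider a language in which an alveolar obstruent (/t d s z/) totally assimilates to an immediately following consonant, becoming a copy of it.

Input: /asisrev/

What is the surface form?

/s/ before /r/ → [r] (total assimilation)

[asirrev]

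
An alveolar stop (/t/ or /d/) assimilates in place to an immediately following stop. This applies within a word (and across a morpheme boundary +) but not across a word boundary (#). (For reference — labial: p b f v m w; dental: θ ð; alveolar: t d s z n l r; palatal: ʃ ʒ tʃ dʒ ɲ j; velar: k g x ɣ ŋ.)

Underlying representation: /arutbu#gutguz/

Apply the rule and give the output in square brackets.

[arupbu#gukguz]

/t/ before /b/ (labial) → [p]
/t/ before /g/ (velar) → [k]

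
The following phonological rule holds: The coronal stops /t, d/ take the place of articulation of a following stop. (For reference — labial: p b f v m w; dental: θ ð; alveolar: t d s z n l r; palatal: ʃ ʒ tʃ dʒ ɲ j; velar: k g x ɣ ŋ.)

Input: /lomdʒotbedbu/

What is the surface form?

/t/ before /b/ (labial) → [p]
/d/ before /b/ (labial) → [b]

[lomdʒopbebbu]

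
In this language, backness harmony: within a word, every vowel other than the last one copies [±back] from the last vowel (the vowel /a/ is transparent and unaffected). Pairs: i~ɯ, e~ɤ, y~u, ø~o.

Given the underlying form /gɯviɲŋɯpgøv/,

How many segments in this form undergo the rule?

2

/ɯ/ harmonizes with /ø/ ([-back]) → [i]
/ɯ/ harmonizes with /ø/ ([-back]) → [i]
2 segments change.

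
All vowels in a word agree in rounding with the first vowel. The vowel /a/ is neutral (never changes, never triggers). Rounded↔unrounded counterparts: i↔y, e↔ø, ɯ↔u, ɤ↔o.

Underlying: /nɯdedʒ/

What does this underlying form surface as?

no segment meets the rule's conditions; no change.

[nɯdedʒ]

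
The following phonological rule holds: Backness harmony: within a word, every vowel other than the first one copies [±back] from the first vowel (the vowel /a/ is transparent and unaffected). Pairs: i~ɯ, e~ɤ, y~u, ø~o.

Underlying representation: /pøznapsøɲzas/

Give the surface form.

no segment meets the rule's conditions; no change.

[pøznapsøɲzas]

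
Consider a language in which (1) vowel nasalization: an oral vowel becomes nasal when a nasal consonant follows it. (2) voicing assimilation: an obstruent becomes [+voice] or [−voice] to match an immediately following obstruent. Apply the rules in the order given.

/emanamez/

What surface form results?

[ẽmãnãmez]

Rule 1: /e/ before nasal /m/ → [ẽ]
Rule 1: /a/ before nasal /n/ → [ã]
Rule 1: /a/ before nasal /m/ → [ã]
After rule 1: ẽmãnãmez
Rule 2: no segment meets the rule's conditions; no change.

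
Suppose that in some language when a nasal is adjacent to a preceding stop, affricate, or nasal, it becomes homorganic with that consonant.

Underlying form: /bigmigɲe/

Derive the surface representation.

/m/ after /g/ (velar) → [ŋ]
/ɲ/ after /g/ (velar) → [ŋ]

[bigŋigŋe]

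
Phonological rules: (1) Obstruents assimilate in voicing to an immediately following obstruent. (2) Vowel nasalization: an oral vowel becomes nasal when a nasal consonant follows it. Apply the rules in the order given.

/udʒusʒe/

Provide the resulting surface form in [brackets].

Rule 1: /s/ before /ʒ/ (voiced) → [z]
After rule 1: udʒuzʒe
Rule 2: no segment meets the rule's conditions; no change.

[udʒuzʒe]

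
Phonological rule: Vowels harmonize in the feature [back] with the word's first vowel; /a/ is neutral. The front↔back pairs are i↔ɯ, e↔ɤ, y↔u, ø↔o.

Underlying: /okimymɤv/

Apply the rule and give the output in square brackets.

/i/ harmonizes with /o/ ([+back]) → [ɯ]
/y/ harmonizes with /o/ ([+back]) → [u]

[okɯmumɤv]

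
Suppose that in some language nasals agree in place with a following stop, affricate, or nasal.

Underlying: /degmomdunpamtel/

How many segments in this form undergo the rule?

/m/ before /d/ (alveolar) → [n]
/n/ before /p/ (labial) → [m]
/m/ before /t/ (alveolar) → [n]
3 segments change.

3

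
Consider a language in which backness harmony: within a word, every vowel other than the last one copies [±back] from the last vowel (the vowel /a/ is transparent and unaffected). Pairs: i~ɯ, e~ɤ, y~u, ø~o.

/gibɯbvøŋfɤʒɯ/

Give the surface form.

[gɯbɯbvoŋfɤʒɯ]

/i/ harmonizes with /ɯ/ ([+back]) → [ɯ]
/ø/ harmonizes with /ɯ/ ([+back]) → [o]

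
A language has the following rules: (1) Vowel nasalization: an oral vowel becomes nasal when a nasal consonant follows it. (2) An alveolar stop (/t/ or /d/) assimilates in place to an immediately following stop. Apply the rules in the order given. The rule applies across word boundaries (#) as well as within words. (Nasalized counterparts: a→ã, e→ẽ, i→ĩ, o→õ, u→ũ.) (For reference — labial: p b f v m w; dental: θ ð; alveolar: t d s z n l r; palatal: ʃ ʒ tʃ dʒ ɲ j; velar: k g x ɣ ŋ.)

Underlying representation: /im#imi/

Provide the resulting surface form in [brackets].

Rule 1: /i/ before nasal /m/ → [ĩ]
Rule 1: /i/ before nasal /m/ → [ĩ]
After rule 1: ĩm#ĩmi
Rule 2: no segment meets the rule's conditions; no change.

[ĩm#ĩmi]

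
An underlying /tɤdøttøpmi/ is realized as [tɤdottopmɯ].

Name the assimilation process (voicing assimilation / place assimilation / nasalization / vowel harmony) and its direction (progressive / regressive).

vowel harmony, progressive

/ø/→[o] /ø/→[o] /i/→[ɯ].
Vowels agree with the first vowel, so the harmony is progressive.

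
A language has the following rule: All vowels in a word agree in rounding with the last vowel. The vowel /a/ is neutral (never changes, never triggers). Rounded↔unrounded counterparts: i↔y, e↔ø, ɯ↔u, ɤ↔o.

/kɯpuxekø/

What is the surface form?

[kupuxøkø]

/ɯ/ harmonizes with /ø/ ([+round]) → [u]
/e/ harmonizes with /ø/ ([+round]) → [ø]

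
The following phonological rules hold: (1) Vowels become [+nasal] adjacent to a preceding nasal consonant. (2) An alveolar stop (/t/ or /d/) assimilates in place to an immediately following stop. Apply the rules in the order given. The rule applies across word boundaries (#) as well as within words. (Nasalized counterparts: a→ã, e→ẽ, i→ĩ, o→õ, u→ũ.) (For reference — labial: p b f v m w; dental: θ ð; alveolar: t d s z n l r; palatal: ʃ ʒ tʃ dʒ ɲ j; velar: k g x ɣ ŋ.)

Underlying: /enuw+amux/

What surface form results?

[enũw+amũx]

Rule 1: /u/ after nasal /n/ → [ũ]
Rule 1: /u/ after nasal /m/ → [ũ]
After rule 1: enũw+amũx
Rule 2: no segment meets the rule's conditions; no change.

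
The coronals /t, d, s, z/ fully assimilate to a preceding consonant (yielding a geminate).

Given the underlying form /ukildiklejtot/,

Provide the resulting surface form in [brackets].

[ukilliklejjot]

/d/ after /l/ → [l] (total assimilation)
/t/ after /j/ → [j] (total assimilation)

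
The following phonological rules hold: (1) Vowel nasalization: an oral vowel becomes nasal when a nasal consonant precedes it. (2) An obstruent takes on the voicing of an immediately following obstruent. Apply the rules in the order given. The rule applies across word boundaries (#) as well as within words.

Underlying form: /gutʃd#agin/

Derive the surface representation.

Rule 1: no segment meets the rule's conditions; no change.
After rule 1: gutʃd#agin
Rule 2: /tʃ/ before /d/ (voiced) → [dʒ]

[gudʒd#agin]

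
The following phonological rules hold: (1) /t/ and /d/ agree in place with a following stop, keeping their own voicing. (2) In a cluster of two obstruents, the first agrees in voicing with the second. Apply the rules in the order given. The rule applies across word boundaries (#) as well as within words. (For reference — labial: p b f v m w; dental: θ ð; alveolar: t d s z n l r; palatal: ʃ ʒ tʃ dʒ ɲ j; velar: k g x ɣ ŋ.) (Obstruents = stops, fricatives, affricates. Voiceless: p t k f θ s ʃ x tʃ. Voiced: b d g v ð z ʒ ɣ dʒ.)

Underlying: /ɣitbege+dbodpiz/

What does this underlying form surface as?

Rule 1: /t/ before /b/ (labial) → [p]
Rule 1: /d/ before /b/ (labial) → [b]
Rule 1: /d/ before /p/ (labial) → [b]
After rule 1: ɣipbege+bbobpiz
Rule 2: /p/ before /b/ (voiced) → [b]
Rule 2: /b/ before /p/ (voiceless) → [p]

[ɣibbege+bboppiz]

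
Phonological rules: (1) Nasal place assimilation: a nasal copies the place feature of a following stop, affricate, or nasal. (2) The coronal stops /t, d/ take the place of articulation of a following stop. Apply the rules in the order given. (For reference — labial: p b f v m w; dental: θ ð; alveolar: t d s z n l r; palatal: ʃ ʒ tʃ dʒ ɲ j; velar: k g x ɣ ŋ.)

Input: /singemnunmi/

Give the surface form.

Rule 1: /n/ before /g/ (velar) → [ŋ]
Rule 1: /m/ before /n/ (alveolar) → [n]
Rule 1: /n/ before /m/ (labial) → [m]
After rule 1: siŋgennummi
Rule 2: no segment meets the rule's conditions; no change.

[siŋgennummi]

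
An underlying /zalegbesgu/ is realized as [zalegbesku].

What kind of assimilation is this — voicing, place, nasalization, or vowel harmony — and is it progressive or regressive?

voicing assimilation, progressive

/g/→[k].
Each target copies a feature from the preceding segment, so the direction is progressive.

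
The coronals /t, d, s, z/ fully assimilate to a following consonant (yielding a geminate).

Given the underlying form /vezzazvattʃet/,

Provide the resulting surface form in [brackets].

[vezzavvatʃtʃet]

/z/ before /v/ → [v] (total assimilation)
/t/ before /tʃ/ → [tʃ] (total assimilation)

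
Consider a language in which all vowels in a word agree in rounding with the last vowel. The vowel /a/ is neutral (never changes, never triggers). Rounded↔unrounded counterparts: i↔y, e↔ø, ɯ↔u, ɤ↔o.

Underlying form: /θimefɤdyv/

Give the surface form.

/i/ harmonizes with /y/ ([+round]) → [y]
/e/ harmonizes with /y/ ([+round]) → [ø]
/ɤ/ harmonizes with /y/ ([+round]) → [o]

[θymøfodyv]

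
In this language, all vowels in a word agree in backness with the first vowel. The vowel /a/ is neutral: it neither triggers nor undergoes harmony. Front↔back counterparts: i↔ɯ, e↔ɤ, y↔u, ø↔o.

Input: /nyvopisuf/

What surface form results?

/o/ harmonizes with /y/ ([-back]) → [ø]
/u/ harmonizes with /y/ ([-back]) → [y]

[nyvøpisyf]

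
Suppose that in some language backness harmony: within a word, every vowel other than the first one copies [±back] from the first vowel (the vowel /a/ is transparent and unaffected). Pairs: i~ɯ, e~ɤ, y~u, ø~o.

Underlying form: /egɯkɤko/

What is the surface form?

[egikekø]

/ɯ/ harmonizes with /e/ ([-back]) → [i]
/ɤ/ harmonizes with /e/ ([-back]) → [e]
/o/ harmonizes with /e/ ([-back]) → [ø]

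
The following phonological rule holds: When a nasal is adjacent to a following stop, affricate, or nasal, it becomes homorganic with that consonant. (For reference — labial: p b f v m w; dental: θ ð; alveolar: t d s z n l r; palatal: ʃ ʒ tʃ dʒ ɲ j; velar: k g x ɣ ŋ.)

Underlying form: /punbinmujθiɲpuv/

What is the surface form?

[pumbimmujθimpuv]

/n/ before /b/ (labial) → [m]
/n/ before /m/ (labial) → [m]
/ɲ/ before /p/ (labial) → [m]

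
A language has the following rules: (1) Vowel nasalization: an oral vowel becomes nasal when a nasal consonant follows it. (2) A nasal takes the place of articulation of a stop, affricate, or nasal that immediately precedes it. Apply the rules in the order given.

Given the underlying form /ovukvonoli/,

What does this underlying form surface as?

[ovukvõnoli]

Rule 1: /o/ before nasal /n/ → [õ]
After rule 1: ovukvõnoli
Rule 2: no segment meets the rule's conditions; no change.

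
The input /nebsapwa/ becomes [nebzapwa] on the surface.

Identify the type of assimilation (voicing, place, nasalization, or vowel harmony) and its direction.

voicing assimilation, progressive

/s/→[z].
Each target copies a feature from the preceding segment, so the direction is progressive.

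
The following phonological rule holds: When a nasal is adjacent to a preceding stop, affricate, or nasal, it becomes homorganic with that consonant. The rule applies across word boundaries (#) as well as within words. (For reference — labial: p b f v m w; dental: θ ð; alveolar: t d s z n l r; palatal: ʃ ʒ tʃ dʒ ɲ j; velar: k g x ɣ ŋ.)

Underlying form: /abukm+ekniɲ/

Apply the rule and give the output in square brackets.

[abukŋ+ekŋiɲ]

/m/ after /k/ (velar) → [ŋ]
/n/ after /k/ (velar) → [ŋ]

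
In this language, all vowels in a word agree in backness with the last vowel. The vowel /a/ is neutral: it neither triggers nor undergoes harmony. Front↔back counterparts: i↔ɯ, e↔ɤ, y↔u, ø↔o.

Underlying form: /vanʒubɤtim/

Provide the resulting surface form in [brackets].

[vanʒybetim]

/u/ harmonizes with /i/ ([-back]) → [y]
/ɤ/ harmonizes with /i/ ([-back]) → [e]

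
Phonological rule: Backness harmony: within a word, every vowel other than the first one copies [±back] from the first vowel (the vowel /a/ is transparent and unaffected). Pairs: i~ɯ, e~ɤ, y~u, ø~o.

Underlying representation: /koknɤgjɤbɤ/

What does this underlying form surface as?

no segment meets the rule's conditions; no change.

[koknɤgjɤbɤ]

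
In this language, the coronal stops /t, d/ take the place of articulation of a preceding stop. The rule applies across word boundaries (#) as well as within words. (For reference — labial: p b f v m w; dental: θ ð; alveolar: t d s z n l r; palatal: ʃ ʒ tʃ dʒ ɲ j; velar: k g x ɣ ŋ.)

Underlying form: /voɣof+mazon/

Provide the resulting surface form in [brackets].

[voɣof+mazon]

no segment meets the rule's conditions; no change.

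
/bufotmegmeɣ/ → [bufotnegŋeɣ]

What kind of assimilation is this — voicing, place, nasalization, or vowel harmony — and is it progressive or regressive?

place assimilation, progressive

/m/→[n] /m/→[ŋ].
Each target copies a feature from the preceding segment, so the direction is progressive.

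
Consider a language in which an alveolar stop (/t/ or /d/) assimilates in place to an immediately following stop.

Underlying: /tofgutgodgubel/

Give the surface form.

/t/ before /g/ (velar) → [k]
/d/ before /g/ (velar) → [g]

[tofgukgoggubel]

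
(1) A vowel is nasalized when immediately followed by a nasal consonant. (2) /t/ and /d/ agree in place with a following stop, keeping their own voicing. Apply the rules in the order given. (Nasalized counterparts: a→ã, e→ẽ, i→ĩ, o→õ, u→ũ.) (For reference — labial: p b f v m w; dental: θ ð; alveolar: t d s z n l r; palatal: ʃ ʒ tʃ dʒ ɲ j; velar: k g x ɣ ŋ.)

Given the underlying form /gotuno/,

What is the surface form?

Rule 1: /u/ before nasal /n/ → [ũ]
After rule 1: gotũno
Rule 2: no segment meets the rule's conditions; no change.

[gotũno]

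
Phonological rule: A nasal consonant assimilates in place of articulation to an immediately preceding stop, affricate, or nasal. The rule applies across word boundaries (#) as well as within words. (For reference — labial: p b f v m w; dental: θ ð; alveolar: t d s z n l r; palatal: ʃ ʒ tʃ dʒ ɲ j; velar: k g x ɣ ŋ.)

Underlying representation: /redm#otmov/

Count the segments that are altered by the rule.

2

/m/ after /d/ (alveolar) → [n]
/m/ after /t/ (alveolar) → [n]
2 segments change.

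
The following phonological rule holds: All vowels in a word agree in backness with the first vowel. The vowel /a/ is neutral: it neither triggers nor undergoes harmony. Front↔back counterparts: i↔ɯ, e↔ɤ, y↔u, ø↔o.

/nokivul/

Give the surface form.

/i/ harmonizes with /o/ ([+back]) → [ɯ]

[nokɯvul]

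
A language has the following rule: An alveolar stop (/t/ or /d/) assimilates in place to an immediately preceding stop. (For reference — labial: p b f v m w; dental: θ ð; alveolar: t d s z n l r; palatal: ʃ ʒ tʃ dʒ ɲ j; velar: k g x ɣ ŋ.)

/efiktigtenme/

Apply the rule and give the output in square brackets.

[efikkigkenme]

/t/ after /k/ (velar) → [k]
/t/ after /g/ (velar) → [k]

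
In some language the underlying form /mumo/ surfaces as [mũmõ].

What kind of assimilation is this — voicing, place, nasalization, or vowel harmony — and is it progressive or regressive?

nasalization, progressive

/u/→[ũ] /o/→[õ].
Each target copies a feature from the preceding segment, so the direction is progressive.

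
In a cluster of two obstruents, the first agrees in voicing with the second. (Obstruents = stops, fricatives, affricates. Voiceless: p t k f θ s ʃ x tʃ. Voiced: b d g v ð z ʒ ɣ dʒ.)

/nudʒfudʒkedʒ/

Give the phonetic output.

[nutʃfutʃkedʒ]

/dʒ/ before /f/ (voiceless) → [tʃ]
/dʒ/ before /k/ (voiceless) → [tʃ]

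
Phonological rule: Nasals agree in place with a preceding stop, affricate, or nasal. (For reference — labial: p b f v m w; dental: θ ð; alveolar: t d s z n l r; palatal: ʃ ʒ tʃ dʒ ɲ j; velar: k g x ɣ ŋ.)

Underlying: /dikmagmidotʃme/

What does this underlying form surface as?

/m/ after /k/ (velar) → [ŋ]
/m/ after /g/ (velar) → [ŋ]
/m/ after /tʃ/ (palatal) → [ɲ]

[dikŋagŋidotʃɲe]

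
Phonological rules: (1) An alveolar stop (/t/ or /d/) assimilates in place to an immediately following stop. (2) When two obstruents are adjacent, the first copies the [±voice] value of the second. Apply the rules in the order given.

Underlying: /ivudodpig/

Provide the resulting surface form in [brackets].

Rule 1: /d/ before /p/ (labial) → [b]
After rule 1: ivudobpig
Rule 2: /b/ before /p/ (voiceless) → [p]

[ivudoppig]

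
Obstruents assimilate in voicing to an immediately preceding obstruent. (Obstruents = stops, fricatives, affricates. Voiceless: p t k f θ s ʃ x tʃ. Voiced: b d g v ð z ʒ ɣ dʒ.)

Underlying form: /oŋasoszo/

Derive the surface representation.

/z/ after /s/ (voiceless) → [s]

[oŋasosso]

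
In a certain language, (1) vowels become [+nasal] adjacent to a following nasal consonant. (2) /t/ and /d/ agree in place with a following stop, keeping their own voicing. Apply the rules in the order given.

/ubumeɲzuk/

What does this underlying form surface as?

[ubũmẽɲzuk]

Rule 1: /u/ before nasal /m/ → [ũ]
Rule 1: /e/ before nasal /ɲ/ → [ẽ]
After rule 1: ubũmẽɲzuk
Rule 2: no segment meets the rule's conditions; no change.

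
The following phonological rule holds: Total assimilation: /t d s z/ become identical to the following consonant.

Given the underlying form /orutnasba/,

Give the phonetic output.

/t/ before /n/ → [n] (total assimilation)
/s/ before /b/ → [b] (total assimilation)

[orunnabba]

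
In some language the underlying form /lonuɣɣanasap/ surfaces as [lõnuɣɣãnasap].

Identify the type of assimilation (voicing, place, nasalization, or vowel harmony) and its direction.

/o/→[õ] /a/→[ã].
Each target copies a feature from the following segment, so the direction is regressive.

nasalization, regressive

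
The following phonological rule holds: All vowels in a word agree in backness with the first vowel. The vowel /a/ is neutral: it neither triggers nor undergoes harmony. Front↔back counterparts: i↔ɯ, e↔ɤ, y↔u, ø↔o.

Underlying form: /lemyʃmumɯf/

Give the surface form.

/u/ harmonizes with /e/ ([-back]) → [y]
/ɯ/ harmonizes with /e/ ([-back]) → [i]

[lemyʃmymif]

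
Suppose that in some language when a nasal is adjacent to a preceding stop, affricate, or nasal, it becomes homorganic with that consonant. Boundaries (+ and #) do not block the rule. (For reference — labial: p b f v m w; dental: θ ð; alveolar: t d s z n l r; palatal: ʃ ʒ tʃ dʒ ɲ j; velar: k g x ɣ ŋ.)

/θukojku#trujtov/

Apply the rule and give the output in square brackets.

no segment meets the rule's conditions; no change.

[θukojku#trujtov]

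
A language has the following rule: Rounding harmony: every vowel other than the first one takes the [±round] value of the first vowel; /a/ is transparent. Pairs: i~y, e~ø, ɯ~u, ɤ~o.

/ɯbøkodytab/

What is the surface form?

/ø/ harmonizes with /ɯ/ ([-round]) → [e]
/o/ harmonizes with /ɯ/ ([-round]) → [ɤ]
/y/ harmonizes with /ɯ/ ([-round]) → [i]

[ɯbekɤditab]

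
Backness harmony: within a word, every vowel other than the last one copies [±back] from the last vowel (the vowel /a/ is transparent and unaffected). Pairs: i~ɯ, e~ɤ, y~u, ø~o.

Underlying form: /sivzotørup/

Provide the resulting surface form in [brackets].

/i/ harmonizes with /u/ ([+back]) → [ɯ]
/ø/ harmonizes with /u/ ([+back]) → [o]

[sɯvzotorup]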